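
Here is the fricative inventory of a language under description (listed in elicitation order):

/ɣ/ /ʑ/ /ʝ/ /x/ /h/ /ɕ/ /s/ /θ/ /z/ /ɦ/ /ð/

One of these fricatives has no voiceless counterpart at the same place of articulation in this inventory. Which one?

Dental: /θ/ ~ /ð/
Alveolar: /s/ ~ /z/
Alveolo-palatal: /ɕ/ ~ /ʑ/
Velar: /x/ ~ /ɣ/
Glottal: /h/ ~ /ɦ/
Palatal: only /ʝ/ (voiced); no voiceless partner.
So /ʝ/ is the unpaired segment.

/ʝ/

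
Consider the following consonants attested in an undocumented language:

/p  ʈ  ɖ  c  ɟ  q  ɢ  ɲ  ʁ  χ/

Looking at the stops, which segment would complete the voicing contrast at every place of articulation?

/b/

Voiceless: /p/ (bilabial), /ʈ/ (retroflex), /c/ (palatal), /q/ (uvular).
Voiced: /ɖ/ (retroflex), /ɟ/ (palatal), /ɢ/ (uvular).
The bilabial row has no voiced member, so the gap is the voiced bilabial stop /b/.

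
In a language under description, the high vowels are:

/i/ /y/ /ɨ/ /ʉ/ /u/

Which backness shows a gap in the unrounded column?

back

backness          unrounded  rounded 
front             i         y       
central           ɨ         ʉ       
back              —         u       
Every backness has an unrounded member except back, where /ɯ/ would be expected.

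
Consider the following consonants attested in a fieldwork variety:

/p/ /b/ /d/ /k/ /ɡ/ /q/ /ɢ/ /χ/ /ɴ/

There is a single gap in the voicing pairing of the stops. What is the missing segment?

/t/

bilabial: voiceless /p/, voiced /b/.
alveolar: voiceless —, voiced /d/.
velar: voiceless /k/, voiced /ɡ/.
uvular: voiceless /q/, voiced /ɢ/.
The alveolar row has no voiceless member, so the gap is the voiceless alveolar stop /t/.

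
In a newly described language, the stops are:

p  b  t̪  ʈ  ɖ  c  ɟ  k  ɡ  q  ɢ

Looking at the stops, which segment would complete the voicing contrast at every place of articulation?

Voiceless: /p/ (bilabial), /t̪/ (dental), /ʈ/ (retroflex), /c/ (palatal), /k/ (velar), /q/ (uvular).
Voiced: /b/ (bilabial), /ɖ/ (retroflex), /ɟ/ (palatal), /ɡ/ (velar), /ɢ/ (uvular).
The dental row has no voiced member, so the gap is the voiced dental stop /d̪/.

/d̪/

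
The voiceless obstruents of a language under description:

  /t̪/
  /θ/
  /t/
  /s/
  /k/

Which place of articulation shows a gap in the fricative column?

dental: stop /t̪/, fricative /θ/.
alveolar: stop /t/, fricative /s/.
velar: stop /k/, fricative —.
Every place of articulation has a fricative member except velar, where /x/ would be expected.

velar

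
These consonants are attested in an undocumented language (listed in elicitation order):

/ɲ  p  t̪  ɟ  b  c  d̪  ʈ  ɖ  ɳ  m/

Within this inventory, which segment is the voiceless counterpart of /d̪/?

/d̪/ is a voiced dental stop.
The voiceless counterpart is a voiceless dental stop — in this inventory, /t̪/.

/t̪/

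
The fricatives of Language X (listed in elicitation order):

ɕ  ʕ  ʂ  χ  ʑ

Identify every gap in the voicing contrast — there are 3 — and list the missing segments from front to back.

Voiceless: /ʂ/ (retroflex), /ɕ/ (alveolo-palatal), /χ/ (uvular).
Voiced: /ʑ/ (alveolo-palatal), /ʕ/ (pharyngeal).
Gaps, from front to back: retroflex lacks voiced (/ʐ/); uvular lacks voiced (/ʁ/); pharyngeal lacks voiceless (/ħ/).

/ʐ/, /ʁ/, /ħ/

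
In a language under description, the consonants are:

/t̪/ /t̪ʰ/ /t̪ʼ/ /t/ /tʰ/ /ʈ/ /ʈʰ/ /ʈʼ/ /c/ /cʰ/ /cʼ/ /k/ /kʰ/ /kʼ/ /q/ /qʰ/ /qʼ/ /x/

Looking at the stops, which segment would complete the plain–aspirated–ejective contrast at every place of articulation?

/tʼ/

place of articulation  plain     aspirated  ejective
dental            t̪        t̪ʰ       t̪ʼ     
alveolar          t         tʰ        —       
retroflex         ʈ         ʈʰ        ʈʼ      
palatal           c         cʰ        cʼ      
velar             k         kʰ        kʼ      
uvular            q         qʰ        qʼ      
The alveolar row has no ejective member, so the gap is the ejective alveolar stop /tʼ/.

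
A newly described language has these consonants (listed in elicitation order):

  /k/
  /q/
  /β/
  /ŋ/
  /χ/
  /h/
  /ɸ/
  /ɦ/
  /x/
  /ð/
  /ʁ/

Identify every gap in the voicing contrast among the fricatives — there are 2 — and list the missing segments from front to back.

/θ/, /ɣ/

place of articulation  voiceless  voiced  
bilabial          ɸ         β       
dental            —         ð       
velar             x         —       
uvular            χ         ʁ       
glottal           h         ɦ       
Gaps, from front to back: dental lacks voiceless (/θ/); velar lacks voiced (/ɣ/).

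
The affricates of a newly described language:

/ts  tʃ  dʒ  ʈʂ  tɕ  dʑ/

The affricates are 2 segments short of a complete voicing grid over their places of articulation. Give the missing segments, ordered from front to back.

/dz/, /ɖʐ/

place of articulation  voiceless  voiced  
alveolar          ts        —       
postalveolar      tʃ        dʒ      
retroflex         ʈʂ        —       
alveolo-palatal   tɕ        dʑ      
Gaps, from front to back: alveolar lacks voiced (/dz/); retroflex lacks voiced (/ɖʐ/).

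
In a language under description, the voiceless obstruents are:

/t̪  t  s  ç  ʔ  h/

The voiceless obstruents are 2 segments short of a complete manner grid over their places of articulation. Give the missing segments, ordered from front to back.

/θ/, /c/

place of articulation  stop      fricative
dental            t̪        —       
alveolar          t         s       
palatal           —         ç       
glottal           ʔ         h       
Gaps, from front to back: dental lacks fricative (/θ/); palatal lacks stop (/c/).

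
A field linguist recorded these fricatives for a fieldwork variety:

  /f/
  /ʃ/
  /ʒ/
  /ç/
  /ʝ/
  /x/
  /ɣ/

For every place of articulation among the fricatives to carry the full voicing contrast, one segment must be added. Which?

/v/

labiodental: voiceless /f/, voiced —.
postalveolar: voiceless /ʃ/, voiced /ʒ/.
palatal: voiceless /ç/, voiced /ʝ/.
velar: voiceless /x/, voiced /ɣ/.
The labiodental row has no voiced member, so the gap is the voiced labiodental fricative /v/.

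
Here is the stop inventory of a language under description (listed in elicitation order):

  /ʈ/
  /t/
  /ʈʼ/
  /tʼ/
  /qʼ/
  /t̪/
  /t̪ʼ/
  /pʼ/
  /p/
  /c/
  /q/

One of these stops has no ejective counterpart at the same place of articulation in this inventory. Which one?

/c/

Bilabial: /p/ ~ /pʼ/
Dental: /t̪/ ~ /t̪ʼ/
Alveolar: /t/ ~ /tʼ/
Retroflex: /ʈ/ ~ /ʈʼ/
Uvular: /q/ ~ /qʼ/
Palatal: only /c/ (plain); no ejective partner.
So /c/ is the unpaired segment.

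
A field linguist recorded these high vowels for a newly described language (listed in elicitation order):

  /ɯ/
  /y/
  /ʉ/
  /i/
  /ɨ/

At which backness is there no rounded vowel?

back

Unrounded: /i/ (front), /ɨ/ (central), /ɯ/ (back).
Rounded: /y/ (front), /ʉ/ (central).
Every backness has a rounded member except back, where /u/ would be expected.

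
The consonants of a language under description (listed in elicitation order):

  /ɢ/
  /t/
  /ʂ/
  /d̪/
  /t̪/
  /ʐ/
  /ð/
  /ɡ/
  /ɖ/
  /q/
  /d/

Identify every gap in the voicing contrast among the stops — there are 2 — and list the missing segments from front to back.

Voiceless: /t̪/ (dental), /t/ (alveolar), /q/ (uvular).
Voiced: /d̪/ (dental), /d/ (alveolar), /ɖ/ (retroflex), /ɡ/ (velar), /ɢ/ (uvular).
Gaps, from front to back: retroflex lacks voiceless (/ʈ/); velar lacks voiceless (/k/).

/ʈ/, /k/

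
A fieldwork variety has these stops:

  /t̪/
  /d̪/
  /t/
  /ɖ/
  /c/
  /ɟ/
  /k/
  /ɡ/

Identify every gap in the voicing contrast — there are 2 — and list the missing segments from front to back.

/d/, /ʈ/

Voiceless: /t̪/ (dental), /t/ (alveolar), /c/ (palatal), /k/ (velar).
Voiced: /d̪/ (dental), /ɖ/ (retroflex), /ɟ/ (palatal), /ɡ/ (velar).
Gaps, from front to back: alveolar lacks voiced (/d/); retroflex lacks voiceless (/ʈ/).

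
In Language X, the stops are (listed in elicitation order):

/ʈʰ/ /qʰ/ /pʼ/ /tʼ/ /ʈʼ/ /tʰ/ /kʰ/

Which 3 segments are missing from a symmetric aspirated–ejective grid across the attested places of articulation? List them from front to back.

/pʰ/, /kʼ/, /qʼ/

place of articulation  aspirated  ejective
bilabial          —         pʼ      
alveolar          tʰ        tʼ      
retroflex         ʈʰ        ʈʼ      
velar             kʰ        —       
uvular            qʰ        —       
Gaps, from front to back: bilabial lacks aspirated (/pʰ/); velar lacks ejective (/kʼ/); uvular lacks ejective (/qʼ/).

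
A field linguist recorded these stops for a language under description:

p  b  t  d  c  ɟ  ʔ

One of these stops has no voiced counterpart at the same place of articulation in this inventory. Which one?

/ʔ/

Bilabial: /p/ ~ /b/
Alveolar: /t/ ~ /d/
Palatal: /c/ ~ /ɟ/
Glottal: only /ʔ/ (voiceless); no voiced partner.
So /ʔ/ is the unpaired segment.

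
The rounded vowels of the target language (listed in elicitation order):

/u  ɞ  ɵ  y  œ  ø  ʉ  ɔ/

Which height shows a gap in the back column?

high-mid

Front: /y/ (high), /ø/ (high-mid), /œ/ (low-mid).
Central: /ʉ/ (high), /ɵ/ (high-mid), /ɞ/ (low-mid).
Back: /u/ (high), /ɔ/ (low-mid).
Every height has a back member except high-mid, where /o/ would be expected.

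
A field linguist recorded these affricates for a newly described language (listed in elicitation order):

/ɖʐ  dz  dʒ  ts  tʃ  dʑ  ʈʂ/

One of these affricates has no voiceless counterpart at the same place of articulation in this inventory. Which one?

Alveolar: /ts/ ~ /dz/
Postalveolar: /tʃ/ ~ /dʒ/
Retroflex: /ʈʂ/ ~ /ɖʐ/
Alveolo-palatal: only /dʑ/ (voiced); no voiceless partner.
So /dʑ/ is the unpaired segment.

/dʑ/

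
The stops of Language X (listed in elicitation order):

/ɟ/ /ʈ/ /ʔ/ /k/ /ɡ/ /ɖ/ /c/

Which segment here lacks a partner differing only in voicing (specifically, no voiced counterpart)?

Retroflex: /ʈ/ ~ /ɖ/
Palatal: /c/ ~ /ɟ/
Velar: /k/ ~ /ɡ/
Glottal: only /ʔ/ (voiceless); no voiced partner.
So /ʔ/ is the unpaired segment.

/ʔ/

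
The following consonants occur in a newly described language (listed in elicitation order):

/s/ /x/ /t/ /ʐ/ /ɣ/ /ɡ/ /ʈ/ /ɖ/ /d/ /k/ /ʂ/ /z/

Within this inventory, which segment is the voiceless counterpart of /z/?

/s/

/z/ is a voiced alveolar fricative.
The voiceless counterpart is a voiceless alveolar fricative — in this inventory, /s/.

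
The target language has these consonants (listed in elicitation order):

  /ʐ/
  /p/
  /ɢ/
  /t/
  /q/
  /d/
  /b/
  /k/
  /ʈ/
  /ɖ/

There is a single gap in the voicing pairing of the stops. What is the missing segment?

place of articulation  voiceless  voiced  
bilabial          p         b       
alveolar          t         d       
retroflex         ʈ         ɖ       
velar             k         —       
uvular            q         ɢ       
The velar row has no voiced member, so the gap is the voiced velar stop /ɡ/.

/ɡ/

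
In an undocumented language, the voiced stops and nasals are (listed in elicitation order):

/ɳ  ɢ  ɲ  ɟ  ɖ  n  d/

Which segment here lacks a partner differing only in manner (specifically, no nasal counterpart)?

/ɢ/

Alveolar: /d/ ~ /n/
Retroflex: /ɖ/ ~ /ɳ/
Palatal: /ɟ/ ~ /ɲ/
Uvular: only /ɢ/ (oral stop); no nasal partner.
So /ɢ/ is the unpaired segment.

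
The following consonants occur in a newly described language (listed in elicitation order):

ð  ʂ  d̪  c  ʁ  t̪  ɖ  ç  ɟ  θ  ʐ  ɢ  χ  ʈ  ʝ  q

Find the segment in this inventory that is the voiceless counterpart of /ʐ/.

/ʐ/ is a voiced retroflex fricative.
The voiceless counterpart is a voiceless retroflex fricative — in this inventory, /ʂ/.

/ʂ/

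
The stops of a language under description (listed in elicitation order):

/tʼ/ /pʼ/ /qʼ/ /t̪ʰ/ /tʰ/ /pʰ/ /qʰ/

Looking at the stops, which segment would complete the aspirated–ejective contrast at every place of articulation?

/t̪ʼ/

place of articulation  aspirated  ejective
bilabial          pʰ        pʼ      
dental            t̪ʰ       —       
alveolar          tʰ        tʼ      
uvular            qʰ        qʼ      
The dental row has no ejective member, so the gap is the ejective dental stop /t̪ʼ/.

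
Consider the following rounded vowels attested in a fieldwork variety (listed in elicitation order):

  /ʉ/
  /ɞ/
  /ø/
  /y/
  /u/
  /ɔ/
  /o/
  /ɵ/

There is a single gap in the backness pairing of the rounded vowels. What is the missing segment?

/œ/

Front: /y/ (high), /ø/ (high-mid).
Central: /ʉ/ (high), /ɵ/ (high-mid), /ɞ/ (low-mid).
Back: /u/ (high), /o/ (high-mid), /ɔ/ (low-mid).
The low-mid row has no front member, so the gap is the low-mid front rounded vowel /œ/.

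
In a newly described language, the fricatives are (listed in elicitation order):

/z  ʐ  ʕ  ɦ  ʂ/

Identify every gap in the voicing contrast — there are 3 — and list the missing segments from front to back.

/s/, /ħ/, /h/

place of articulation  voiceless  voiced  
alveolar          —         z       
retroflex         ʂ         ʐ       
pharyngeal        —         ʕ       
glottal           —         ɦ       
Gaps, from front to back: alveolar lacks voiceless (/s/); pharyngeal lacks voiceless (/ħ/); glottal lacks voiceless (/h/).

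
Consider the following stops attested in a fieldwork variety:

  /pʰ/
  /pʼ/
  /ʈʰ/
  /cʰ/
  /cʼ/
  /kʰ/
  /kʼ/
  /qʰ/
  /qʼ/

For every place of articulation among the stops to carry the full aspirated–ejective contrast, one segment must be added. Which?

Aspirated: /pʰ/ (bilabial), /ʈʰ/ (retroflex), /cʰ/ (palatal), /kʰ/ (velar), /qʰ/ (uvular).
Ejective: /pʼ/ (bilabial), /cʼ/ (palatal), /kʼ/ (velar), /qʼ/ (uvular).
The retroflex row has no ejective member, so the gap is the ejective retroflex stop /ʈʼ/.

/ʈʼ/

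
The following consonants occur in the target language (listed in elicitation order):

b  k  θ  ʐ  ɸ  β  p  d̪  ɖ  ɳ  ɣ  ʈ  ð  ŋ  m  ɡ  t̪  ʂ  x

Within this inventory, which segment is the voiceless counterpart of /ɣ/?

/ɣ/ is a voiced velar fricative.
The voiceless counterpart is a voiceless velar fricative — in this inventory, /x/.

/x/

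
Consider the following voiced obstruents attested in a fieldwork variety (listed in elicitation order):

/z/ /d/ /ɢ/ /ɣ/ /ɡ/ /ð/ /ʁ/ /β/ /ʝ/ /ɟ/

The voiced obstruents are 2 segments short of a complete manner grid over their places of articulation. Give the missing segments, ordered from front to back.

place of articulation  stop      fricative
bilabial          —         β       
dental            —         ð       
alveolar          d         z       
palatal           ɟ         ʝ       
velar             ɡ         ɣ       
uvular            ɢ         ʁ       
Gaps, from front to back: bilabial lacks stop (/b/); dental lacks stop (/d̪/).

/b/, /d̪/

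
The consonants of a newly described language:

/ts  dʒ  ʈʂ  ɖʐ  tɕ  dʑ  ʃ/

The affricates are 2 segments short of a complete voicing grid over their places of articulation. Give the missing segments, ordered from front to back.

/dz/, /tʃ/

place of articulation  voiceless  voiced  
alveolar          ts        —       
postalveolar      —         dʒ      
retroflex         ʈʂ        ɖʐ      
alveolo-palatal   tɕ        dʑ      
Gaps, from front to back: alveolar lacks voiced (/dz/); postalveolar lacks voiceless (/tʃ/).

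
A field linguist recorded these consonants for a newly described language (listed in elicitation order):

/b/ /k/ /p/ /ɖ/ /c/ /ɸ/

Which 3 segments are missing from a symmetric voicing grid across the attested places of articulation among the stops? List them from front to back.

/ʈ/, /ɟ/, /ɡ/

Voiceless: /p/ (bilabial), /c/ (palatal), /k/ (velar).
Voiced: /b/ (bilabial), /ɖ/ (retroflex).
Gaps, from front to back: retroflex lacks voiceless (/ʈ/); palatal lacks voiced (/ɟ/); velar lacks voiced (/ɡ/).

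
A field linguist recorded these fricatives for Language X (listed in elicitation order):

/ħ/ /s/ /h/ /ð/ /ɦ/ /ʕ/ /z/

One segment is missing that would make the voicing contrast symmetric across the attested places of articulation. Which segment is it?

/θ/

place of articulation  voiceless  voiced  
dental            —         ð       
alveolar          s         z       
pharyngeal        ħ         ʕ       
glottal           h         ɦ       
The dental row has no voiceless member, so the gap is the voiceless dental fricative /θ/.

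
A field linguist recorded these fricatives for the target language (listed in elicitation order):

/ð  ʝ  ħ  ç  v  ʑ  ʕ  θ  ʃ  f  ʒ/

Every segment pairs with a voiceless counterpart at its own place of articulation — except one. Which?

/ʑ/

Labiodental: /f/ ~ /v/
Dental: /θ/ ~ /ð/
Postalveolar: /ʃ/ ~ /ʒ/
Palatal: /ç/ ~ /ʝ/
Pharyngeal: /ħ/ ~ /ʕ/
Alveolo-palatal: only /ʑ/ (voiced); no voiceless partner.
So /ʑ/ is the unpaired segment.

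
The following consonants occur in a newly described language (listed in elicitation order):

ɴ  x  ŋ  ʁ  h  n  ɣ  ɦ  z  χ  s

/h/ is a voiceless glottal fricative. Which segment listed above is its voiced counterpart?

/ɦ/

The voiced counterpart is a voiced glottal fricative — in this inventory, /ɦ/.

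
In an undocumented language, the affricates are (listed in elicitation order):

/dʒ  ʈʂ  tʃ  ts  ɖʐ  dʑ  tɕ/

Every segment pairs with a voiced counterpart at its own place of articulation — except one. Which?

/ts/

Postalveolar: /tʃ/ ~ /dʒ/
Retroflex: /ʈʂ/ ~ /ɖʐ/
Alveolo-palatal: /tɕ/ ~ /dʑ/
Alveolar: only /ts/ (voiceless); no voiced partner.
So /ts/ is the unpaired segment.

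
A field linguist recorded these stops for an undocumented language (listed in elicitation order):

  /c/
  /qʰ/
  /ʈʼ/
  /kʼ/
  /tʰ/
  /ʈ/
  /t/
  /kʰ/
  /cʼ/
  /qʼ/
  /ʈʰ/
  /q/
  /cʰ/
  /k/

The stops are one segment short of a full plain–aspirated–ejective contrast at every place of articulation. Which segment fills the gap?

place of articulation  plain     aspirated  ejective
alveolar          t         tʰ        —       
retroflex         ʈ         ʈʰ        ʈʼ      
palatal           c         cʰ        cʼ      
velar             k         kʰ        kʼ      
uvular            q         qʰ        qʼ      
The alveolar row has no ejective member, so the gap is the ejective alveolar stop /tʼ/.

/tʼ/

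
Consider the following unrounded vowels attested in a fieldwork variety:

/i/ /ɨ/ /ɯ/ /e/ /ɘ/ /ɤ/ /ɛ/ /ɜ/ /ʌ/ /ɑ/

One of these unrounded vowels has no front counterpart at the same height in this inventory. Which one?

/ɑ/

High: /i/ ~ /ɨ/ ~ /ɯ/
High-mid: /e/ ~ /ɘ/ ~ /ɤ/
Low-mid: /ɛ/ ~ /ɜ/ ~ /ʌ/
Low: only /ɑ/ (back); no front partner.
So /ɑ/ is the unpaired segment.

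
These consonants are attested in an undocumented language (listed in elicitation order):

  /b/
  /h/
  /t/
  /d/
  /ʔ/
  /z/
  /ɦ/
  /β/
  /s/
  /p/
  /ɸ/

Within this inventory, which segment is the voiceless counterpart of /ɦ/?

/h/

/ɦ/ is a voiced glottal fricative.
The voiceless counterpart is a voiceless glottal fricative — in this inventory, /h/.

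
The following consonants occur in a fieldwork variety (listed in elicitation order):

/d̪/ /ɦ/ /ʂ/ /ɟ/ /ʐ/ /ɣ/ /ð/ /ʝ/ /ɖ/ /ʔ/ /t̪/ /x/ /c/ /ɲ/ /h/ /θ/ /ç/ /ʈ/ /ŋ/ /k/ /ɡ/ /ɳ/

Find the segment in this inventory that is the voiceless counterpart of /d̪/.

/d̪/ is a voiced dental stop.
The voiceless counterpart is a voiceless dental stop — in this inventory, /t̪/.

/t̪/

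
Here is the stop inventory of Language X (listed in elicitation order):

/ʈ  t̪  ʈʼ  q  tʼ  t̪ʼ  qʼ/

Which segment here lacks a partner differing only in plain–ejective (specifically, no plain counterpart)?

Dental: /t̪/ ~ /t̪ʼ/
Retroflex: /ʈ/ ~ /ʈʼ/
Uvular: /q/ ~ /qʼ/
Alveolar: only /tʼ/ (ejective); no plain partner.
So /tʼ/ is the unpaired segment.

/tʼ/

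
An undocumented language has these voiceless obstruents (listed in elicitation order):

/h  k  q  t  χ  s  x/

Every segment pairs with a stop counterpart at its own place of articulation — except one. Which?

/h/

Alveolar: /t/ ~ /s/
Velar: /k/ ~ /x/
Uvular: /q/ ~ /χ/
Glottal: only /h/ (fricative); no stop partner.
So /h/ is the unpaired segment.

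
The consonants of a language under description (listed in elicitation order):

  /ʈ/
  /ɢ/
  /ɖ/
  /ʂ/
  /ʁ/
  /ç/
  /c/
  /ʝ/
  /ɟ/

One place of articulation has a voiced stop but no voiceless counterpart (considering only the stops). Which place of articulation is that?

uvular

place of articulation  voiceless  voiced  
retroflex         ʈ         ɖ       
palatal           c         ɟ       
uvular            —         ɢ       
Every place of articulation has a voiceless member except uvular, where /q/ would be expected.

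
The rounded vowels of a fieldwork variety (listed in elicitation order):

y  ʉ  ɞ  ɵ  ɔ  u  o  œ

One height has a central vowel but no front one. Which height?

high-mid

high: front /y/, central /ʉ/, back /u/.
high-mid: front —, central /ɵ/, back /o/.
low-mid: front /œ/, central /ɞ/, back /ɔ/.
Every height has a front member except high-mid, where /ø/ would be expected.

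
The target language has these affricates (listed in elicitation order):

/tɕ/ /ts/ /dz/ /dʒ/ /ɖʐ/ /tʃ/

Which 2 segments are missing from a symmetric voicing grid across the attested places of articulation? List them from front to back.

alveolar: voiceless /ts/, voiced /dz/.
postalveolar: voiceless /tʃ/, voiced /dʒ/.
retroflex: voiceless —, voiced /ɖʐ/.
alveolo-palatal: voiceless /tɕ/, voiced —.
Gaps, from front to back: retroflex lacks voiceless (/ʈʂ/); alveolo-palatal lacks voiced (/dʑ/).

/ʈʂ/, /dʑ/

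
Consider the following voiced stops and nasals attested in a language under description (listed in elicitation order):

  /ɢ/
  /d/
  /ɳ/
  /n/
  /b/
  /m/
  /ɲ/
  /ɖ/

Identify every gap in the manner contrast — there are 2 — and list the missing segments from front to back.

place of articulation  oral stop  nasal   
bilabial          b         m       
alveolar          d         n       
retroflex         ɖ         ɳ       
palatal           —         ɲ       
uvular            ɢ         —       
Gaps, from front to back: palatal lacks oral stop (/ɟ/); uvular lacks nasal (/ɴ/).

/ɟ/, /ɴ/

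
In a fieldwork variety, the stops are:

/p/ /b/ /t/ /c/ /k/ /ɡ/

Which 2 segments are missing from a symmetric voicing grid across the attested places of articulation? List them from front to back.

place of articulation  voiceless  voiced  
bilabial          p         b       
alveolar          t         —       
palatal           c         —       
velar             k         ɡ       
Gaps, from front to back: alveolar lacks voiced (/d/); palatal lacks voiced (/ɟ/).

/d/, /ɟ/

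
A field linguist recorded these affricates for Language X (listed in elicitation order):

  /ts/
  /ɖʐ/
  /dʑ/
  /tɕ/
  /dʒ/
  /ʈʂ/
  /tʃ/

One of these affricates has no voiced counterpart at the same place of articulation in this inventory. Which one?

Postalveolar: /tʃ/ ~ /dʒ/
Retroflex: /ʈʂ/ ~ /ɖʐ/
Alveolo-palatal: /tɕ/ ~ /dʑ/
Alveolar: only /ts/ (voiceless); no voiced partner.
So /ts/ is the unpaired segment.

/ts/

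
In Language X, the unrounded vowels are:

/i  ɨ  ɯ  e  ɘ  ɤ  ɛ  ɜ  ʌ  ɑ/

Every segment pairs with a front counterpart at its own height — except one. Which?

/ɑ/

High: /i/ ~ /ɨ/ ~ /ɯ/
High-mid: /e/ ~ /ɘ/ ~ /ɤ/
Low-mid: /ɛ/ ~ /ɜ/ ~ /ʌ/
Low: only /ɑ/ (back); no front partner.
So /ɑ/ is the unpaired segment.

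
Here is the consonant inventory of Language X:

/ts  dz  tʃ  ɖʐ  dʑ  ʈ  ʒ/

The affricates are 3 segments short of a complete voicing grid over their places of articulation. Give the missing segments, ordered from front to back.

/dʒ/, /ʈʂ/, /tɕ/

alveolar: voiceless /ts/, voiced /dz/.
postalveolar: voiceless /tʃ/, voiced —.
retroflex: voiceless —, voiced /ɖʐ/.
alveolo-palatal: voiceless —, voiced /dʑ/.
Gaps, from front to back: postalveolar lacks voiced (/dʒ/); retroflex lacks voiceless (/ʈʂ/); alveolo-palatal lacks voiceless (/tɕ/).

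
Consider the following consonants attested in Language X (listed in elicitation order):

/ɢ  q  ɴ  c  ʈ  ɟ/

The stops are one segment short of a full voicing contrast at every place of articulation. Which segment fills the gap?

/ɖ/

place of articulation  voiceless  voiced  
retroflex         ʈ         —       
palatal           c         ɟ       
uvular            q         ɢ       
The retroflex row has no voiced member, so the gap is the voiced retroflex stop /ɖ/.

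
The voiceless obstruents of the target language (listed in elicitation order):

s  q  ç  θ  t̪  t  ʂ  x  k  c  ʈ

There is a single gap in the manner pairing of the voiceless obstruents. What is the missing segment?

/χ/

dental: stop /t̪/, fricative /θ/.
alveolar: stop /t/, fricative /s/.
retroflex: stop /ʈ/, fricative /ʂ/.
palatal: stop /c/, fricative /ç/.
velar: stop /k/, fricative /x/.
uvular: stop /q/, fricative —.
The uvular row has no fricative member, so the gap is the uvular fricative /χ/.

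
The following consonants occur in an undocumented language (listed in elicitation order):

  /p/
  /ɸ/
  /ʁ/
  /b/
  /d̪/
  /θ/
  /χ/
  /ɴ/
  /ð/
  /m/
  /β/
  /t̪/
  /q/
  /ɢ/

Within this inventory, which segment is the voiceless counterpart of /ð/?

/ð/ is a voiced dental fricative.
The voiceless counterpart is a voiceless dental fricative — in this inventory, /θ/.

/θ/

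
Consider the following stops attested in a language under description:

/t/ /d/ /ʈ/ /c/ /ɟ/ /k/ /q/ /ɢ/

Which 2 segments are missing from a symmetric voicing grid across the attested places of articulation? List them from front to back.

alveolar: voiceless /t/, voiced /d/.
retroflex: voiceless /ʈ/, voiced —.
palatal: voiceless /c/, voiced /ɟ/.
velar: voiceless /k/, voiced —.
uvular: voiceless /q/, voiced /ɢ/.
Gaps, from front to back: retroflex lacks voiced (/ɖ/); velar lacks voiced (/ɡ/).

/ɖ/, /ɡ/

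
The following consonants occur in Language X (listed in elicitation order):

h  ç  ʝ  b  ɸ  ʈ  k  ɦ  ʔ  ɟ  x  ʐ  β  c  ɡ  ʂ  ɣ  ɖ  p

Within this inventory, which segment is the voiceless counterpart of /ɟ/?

/c/

/ɟ/ is a voiced palatal stop.
The voiceless counterpart is a voiceless palatal stop — in this inventory, /c/.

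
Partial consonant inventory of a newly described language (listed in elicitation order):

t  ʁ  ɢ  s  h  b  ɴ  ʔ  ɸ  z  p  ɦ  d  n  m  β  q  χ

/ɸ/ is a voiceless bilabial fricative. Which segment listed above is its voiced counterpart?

/β/

The voiced counterpart is a voiced bilabial fricative — in this inventory, /β/.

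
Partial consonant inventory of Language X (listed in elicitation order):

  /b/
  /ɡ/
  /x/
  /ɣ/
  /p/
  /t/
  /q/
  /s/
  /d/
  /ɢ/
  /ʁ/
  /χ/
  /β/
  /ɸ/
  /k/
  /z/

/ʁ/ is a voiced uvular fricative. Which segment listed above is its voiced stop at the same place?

The voiced stop at the same place is a voiced uvular stop — in this inventory, /ɢ/.

/ɢ/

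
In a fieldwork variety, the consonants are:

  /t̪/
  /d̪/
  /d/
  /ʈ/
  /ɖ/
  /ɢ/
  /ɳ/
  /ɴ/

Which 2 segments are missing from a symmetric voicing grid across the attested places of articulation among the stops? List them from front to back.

place of articulation  voiceless  voiced  
dental            t̪        d̪      
alveolar          —         d       
retroflex         ʈ         ɖ       
uvular            —         ɢ       
Gaps, from front to back: alveolar lacks voiceless (/t/); uvular lacks voiceless (/q/).

/t/, /q/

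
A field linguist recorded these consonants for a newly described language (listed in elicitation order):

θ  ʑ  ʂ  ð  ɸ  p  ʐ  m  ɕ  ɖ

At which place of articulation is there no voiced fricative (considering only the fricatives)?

bilabial

bilabial: voiceless /ɸ/, voiced —.
dental: voiceless /θ/, voiced /ð/.
retroflex: voiceless /ʂ/, voiced /ʐ/.
alveolo-palatal: voiceless /ɕ/, voiced /ʑ/.
Every place of articulation has a voiced member except bilabial, where /β/ would be expected.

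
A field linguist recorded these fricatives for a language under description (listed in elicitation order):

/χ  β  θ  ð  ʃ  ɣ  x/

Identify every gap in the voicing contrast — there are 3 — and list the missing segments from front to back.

place of articulation  voiceless  voiced  
bilabial          —         β       
dental            θ         ð       
postalveolar      ʃ         —       
velar             x         ɣ       
uvular            χ         —       
Gaps, from front to back: bilabial lacks voiceless (/ɸ/); postalveolar lacks voiced (/ʒ/); uvular lacks voiced (/ʁ/).

/ɸ/, /ʒ/, /ʁ/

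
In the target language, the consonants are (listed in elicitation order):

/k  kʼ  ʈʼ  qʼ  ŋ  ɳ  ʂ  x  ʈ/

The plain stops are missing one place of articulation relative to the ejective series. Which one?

uvular

place of articulation  plain     ejective
retroflex         ʈ         ʈʼ      
velar             k         kʼ      
uvular            —         qʼ      
Every place of articulation has a plain member except uvular, where /q/ would be expected.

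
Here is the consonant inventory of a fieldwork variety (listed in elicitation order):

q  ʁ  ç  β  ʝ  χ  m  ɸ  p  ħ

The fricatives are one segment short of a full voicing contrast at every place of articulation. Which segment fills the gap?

bilabial: voiceless /ɸ/, voiced /β/.
palatal: voiceless /ç/, voiced /ʝ/.
uvular: voiceless /χ/, voiced /ʁ/.
pharyngeal: voiceless /ħ/, voiced —.
The pharyngeal row has no voiced member, so the gap is the voiced pharyngeal fricative /ʕ/.

/ʕ/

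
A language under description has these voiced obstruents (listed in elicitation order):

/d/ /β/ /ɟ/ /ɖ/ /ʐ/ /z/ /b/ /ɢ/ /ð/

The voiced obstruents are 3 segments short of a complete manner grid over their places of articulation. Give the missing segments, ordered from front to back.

place of articulation  stop      fricative
bilabial          b         β       
dental            —         ð       
alveolar          d         z       
retroflex         ɖ         ʐ       
palatal           ɟ         —       
uvular            ɢ         —       
Gaps, from front to back: dental lacks stop (/d̪/); palatal lacks fricative (/ʝ/); uvular lacks fricative (/ʁ/).

/d̪/, /ʝ/, /ʁ/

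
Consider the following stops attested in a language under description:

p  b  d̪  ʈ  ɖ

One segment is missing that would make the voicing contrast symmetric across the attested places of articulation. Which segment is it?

/t̪/

bilabial: voiceless /p/, voiced /b/.
dental: voiceless —, voiced /d̪/.
retroflex: voiceless /ʈ/, voiced /ɖ/.
The dental row has no voiceless member, so the gap is the voiceless dental stop /t̪/.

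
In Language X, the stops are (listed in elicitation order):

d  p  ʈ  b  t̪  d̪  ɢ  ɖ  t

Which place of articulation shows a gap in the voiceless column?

uvular

bilabial: voiceless /p/, voiced /b/.
dental: voiceless /t̪/, voiced /d̪/.
alveolar: voiceless /t/, voiced /d/.
retroflex: voiceless /ʈ/, voiced /ɖ/.
uvular: voiceless —, voiced /ɢ/.
Every place of articulation has a voiceless member except uvular, where /q/ would be expected.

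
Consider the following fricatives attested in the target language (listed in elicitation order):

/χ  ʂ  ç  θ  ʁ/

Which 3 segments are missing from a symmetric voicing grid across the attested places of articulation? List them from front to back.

/ð/, /ʐ/, /ʝ/

place of articulation  voiceless  voiced  
dental            θ         —       
retroflex         ʂ         —       
palatal           ç         —       
uvular            χ         ʁ       
Gaps, from front to back: dental lacks voiced (/ð/); retroflex lacks voiced (/ʐ/); palatal lacks voiced (/ʝ/).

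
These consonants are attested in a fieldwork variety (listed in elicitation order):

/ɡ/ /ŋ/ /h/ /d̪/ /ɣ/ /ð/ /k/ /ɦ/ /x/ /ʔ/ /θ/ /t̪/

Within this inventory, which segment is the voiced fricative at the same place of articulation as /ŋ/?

/ŋ/ is a velar nasal.
The voiced fricative at the same place is a voiced velar fricative — in this inventory, /ɣ/.

/ɣ/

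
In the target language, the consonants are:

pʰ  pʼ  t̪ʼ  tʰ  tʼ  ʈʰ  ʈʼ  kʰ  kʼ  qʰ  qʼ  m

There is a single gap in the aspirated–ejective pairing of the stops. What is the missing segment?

place of articulation  aspirated  ejective
bilabial          pʰ        pʼ      
dental            —         t̪ʼ     
alveolar          tʰ        tʼ      
retroflex         ʈʰ        ʈʼ      
velar             kʰ        kʼ      
uvular            qʰ        qʼ      
The dental row has no aspirated member, so the gap is the aspirated dental stop /t̪ʰ/.

/t̪ʰ/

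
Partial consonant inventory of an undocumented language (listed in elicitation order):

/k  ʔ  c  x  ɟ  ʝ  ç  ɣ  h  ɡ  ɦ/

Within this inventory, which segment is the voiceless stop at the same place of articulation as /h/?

/ʔ/

/h/ is a voiceless glottal fricative.
The voiceless stop at the same place is a voiceless glottal stop — in this inventory, /ʔ/.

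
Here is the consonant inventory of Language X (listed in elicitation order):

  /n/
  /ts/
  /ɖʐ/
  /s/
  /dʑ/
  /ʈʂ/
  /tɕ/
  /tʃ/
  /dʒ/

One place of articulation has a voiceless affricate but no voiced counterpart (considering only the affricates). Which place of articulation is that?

alveolar

alveolar: voiceless /ts/, voiced —.
postalveolar: voiceless /tʃ/, voiced /dʒ/.
retroflex: voiceless /ʈʂ/, voiced /ɖʐ/.
alveolo-palatal: voiceless /tɕ/, voiced /dʑ/.
Every place of articulation has a voiced member except alveolar, where /dz/ would be expected.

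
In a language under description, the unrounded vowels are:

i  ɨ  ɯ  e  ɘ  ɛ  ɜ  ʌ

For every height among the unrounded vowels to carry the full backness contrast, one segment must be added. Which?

height            front     central   back    
high              i         ɨ         ɯ       
high-mid          e         ɘ         —       
low-mid           ɛ         ɜ         ʌ       
The high-mid row has no back member, so the gap is the high-mid back unrounded vowel /ɤ/.

/ɤ/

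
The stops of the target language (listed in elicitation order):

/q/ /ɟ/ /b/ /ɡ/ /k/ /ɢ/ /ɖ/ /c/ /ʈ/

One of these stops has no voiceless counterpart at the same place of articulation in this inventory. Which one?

/b/

Retroflex: /ʈ/ ~ /ɖ/
Palatal: /c/ ~ /ɟ/
Velar: /k/ ~ /ɡ/
Uvular: /q/ ~ /ɢ/
Bilabial: only /b/ (voiced); no voiceless partner.
So /b/ is the unpaired segment.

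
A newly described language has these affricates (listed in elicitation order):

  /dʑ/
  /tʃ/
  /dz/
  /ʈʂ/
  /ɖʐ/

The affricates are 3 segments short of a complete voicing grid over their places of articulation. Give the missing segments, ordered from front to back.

Voiceless: /tʃ/ (postalveolar), /ʈʂ/ (retroflex).
Voiced: /dz/ (alveolar), /ɖʐ/ (retroflex), /dʑ/ (alveolo-palatal).
Gaps, from front to back: alveolar lacks voiceless (/ts/); postalveolar lacks voiced (/dʒ/); alveolo-palatal lacks voiceless (/tɕ/).

/ts/, /dʒ/, /tɕ/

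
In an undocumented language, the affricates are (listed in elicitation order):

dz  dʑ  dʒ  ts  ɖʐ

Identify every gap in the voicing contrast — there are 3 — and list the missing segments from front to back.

/tʃ/, /ʈʂ/, /tɕ/

place of articulation  voiceless  voiced  
alveolar          ts        dz      
postalveolar      —         dʒ      
retroflex         —         ɖʐ      
alveolo-palatal   —         dʑ      
Gaps, from front to back: postalveolar lacks voiceless (/tʃ/); retroflex lacks voiceless (/ʈʂ/); alveolo-palatal lacks voiceless (/tɕ/).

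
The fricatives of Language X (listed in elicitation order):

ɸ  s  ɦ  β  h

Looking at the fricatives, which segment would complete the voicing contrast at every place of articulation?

place of articulation  voiceless  voiced  
bilabial          ɸ         β       
alveolar          s         —       
glottal           h         ɦ       
The alveolar row has no voiced member, so the gap is the voiced alveolar fricative /z/.

/z/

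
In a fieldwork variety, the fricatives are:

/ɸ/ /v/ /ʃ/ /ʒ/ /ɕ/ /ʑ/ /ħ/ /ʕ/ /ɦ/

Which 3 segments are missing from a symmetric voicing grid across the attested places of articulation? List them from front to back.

place of articulation  voiceless  voiced  
bilabial          ɸ         —       
labiodental       —         v       
postalveolar      ʃ         ʒ       
alveolo-palatal   ɕ         ʑ       
pharyngeal        ħ         ʕ       
glottal           —         ɦ       
Gaps, from front to back: bilabial lacks voiced (/β/); labiodental lacks voiceless (/f/); glottal lacks voiceless (/h/).

/β/, /f/, /h/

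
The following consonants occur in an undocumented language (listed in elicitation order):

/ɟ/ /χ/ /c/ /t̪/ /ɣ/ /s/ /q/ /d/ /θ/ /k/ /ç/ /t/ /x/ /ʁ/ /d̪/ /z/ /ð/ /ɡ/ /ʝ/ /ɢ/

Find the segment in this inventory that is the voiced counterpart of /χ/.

/χ/ is a voiceless uvular fricative.
The voiced counterpart is a voiced uvular fricative — in this inventory, /ʁ/.

/ʁ/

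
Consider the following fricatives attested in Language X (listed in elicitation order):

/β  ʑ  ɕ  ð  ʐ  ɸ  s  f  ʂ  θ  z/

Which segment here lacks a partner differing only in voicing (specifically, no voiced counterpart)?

/f/

Bilabial: /ɸ/ ~ /β/
Dental: /θ/ ~ /ð/
Alveolar: /s/ ~ /z/
Retroflex: /ʂ/ ~ /ʐ/
Alveolo-palatal: /ɕ/ ~ /ʑ/
Labiodental: only /f/ (voiceless); no voiced partner.
So /f/ is the unpaired segment.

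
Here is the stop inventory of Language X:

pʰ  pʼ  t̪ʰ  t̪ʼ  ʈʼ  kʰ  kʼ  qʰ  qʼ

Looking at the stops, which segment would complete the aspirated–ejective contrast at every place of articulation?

place of articulation  aspirated  ejective
bilabial          pʰ        pʼ      
dental            t̪ʰ       t̪ʼ     
retroflex         —         ʈʼ      
velar             kʰ        kʼ      
uvular            qʰ        qʼ      
The retroflex row has no aspirated member, so the gap is the aspirated retroflex stop /ʈʰ/.

/ʈʰ/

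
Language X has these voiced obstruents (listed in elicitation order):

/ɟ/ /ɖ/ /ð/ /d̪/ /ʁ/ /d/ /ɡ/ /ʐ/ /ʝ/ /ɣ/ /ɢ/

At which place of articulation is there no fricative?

dental: stop /d̪/, fricative /ð/.
alveolar: stop /d/, fricative —.
retroflex: stop /ɖ/, fricative /ʐ/.
palatal: stop /ɟ/, fricative /ʝ/.
velar: stop /ɡ/, fricative /ɣ/.
uvular: stop /ɢ/, fricative /ʁ/.
Every place of articulation has a fricative member except alveolar, where /z/ would be expected.

alveolar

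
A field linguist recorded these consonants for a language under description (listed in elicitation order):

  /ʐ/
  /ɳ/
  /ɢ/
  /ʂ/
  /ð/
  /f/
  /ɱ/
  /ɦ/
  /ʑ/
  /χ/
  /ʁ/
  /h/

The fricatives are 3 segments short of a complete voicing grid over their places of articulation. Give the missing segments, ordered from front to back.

place of articulation  voiceless  voiced  
labiodental       f         —       
dental            —         ð       
retroflex         ʂ         ʐ       
alveolo-palatal   —         ʑ       
uvular            χ         ʁ       
glottal           h         ɦ       
Gaps, from front to back: labiodental lacks voiced (/v/); dental lacks voiceless (/θ/); alveolo-palatal lacks voiceless (/ɕ/).

/v/, /θ/, /ɕ/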